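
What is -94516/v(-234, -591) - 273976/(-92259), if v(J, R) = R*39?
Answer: 1670536052/236275299 ≈ 7.0703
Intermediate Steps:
v(J, R) = 39*R
-94516/v(-234, -591) - 273976/(-92259) = -94516/(39*(-591)) - 273976/(-92259) = -94516/(-23049) - 273976*(-1/92259) = -94516*(-1/23049) + 273976/92259 = 94516/23049 + 273976/92259 = 1670536052/236275299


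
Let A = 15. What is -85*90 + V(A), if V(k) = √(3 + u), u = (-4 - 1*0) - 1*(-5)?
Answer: -7648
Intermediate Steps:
u = 1 (u = (-4 + 0) + 5 = -4 + 5 = 1)
V(k) = 2 (V(k) = √(3 + 1) = √4 = 2)
-85*90 + V(A) = -85*90 + 2 = -7650 + 2 = -7648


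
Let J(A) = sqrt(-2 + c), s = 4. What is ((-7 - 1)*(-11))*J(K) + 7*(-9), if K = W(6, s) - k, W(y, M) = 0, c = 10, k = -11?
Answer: -63 + 176*sqrt(2) ≈ 185.90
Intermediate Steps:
K = 11 (K = 0 - 1*(-11) = 0 + 11 = 11)
J(A) = 2*sqrt(2) (J(A) = sqrt(-2 + 10) = sqrt(8) = 2*sqrt(2))
((-7 - 1)*(-11))*J(K) + 7*(-9) = ((-7 - 1)*(-11))*(2*sqrt(2)) + 7*(-9) = (-8*(-11))*(2*sqrt(2)) - 63 = 88*(2*sqrt(2)) - 63 = 176*sqrt(2) - 63 = -63 + 176*sqrt(2)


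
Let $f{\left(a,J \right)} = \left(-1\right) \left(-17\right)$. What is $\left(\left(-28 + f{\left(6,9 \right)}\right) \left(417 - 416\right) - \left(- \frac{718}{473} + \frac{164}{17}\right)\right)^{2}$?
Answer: $\frac{23659669489}{64657681} \approx 365.92$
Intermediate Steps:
$f{\left(a,J \right)} = 17$
$\left(\left(-28 + f{\left(6,9 \right)}\right) \left(417 - 416\right) - \left(- \frac{718}{473} + \frac{164}{17}\right)\right)^{2} = \left(\left(-28 + 17\right) \left(417 - 416\right) - \left(- \frac{718}{473} + \frac{164}{17}\right)\right)^{2} = \left(\left(-11\right) 1 - \frac{65366}{8041}\right)^{2} = \left(-11 + \left(- \frac{164}{17} + \frac{718}{473}\right)\right)^{2} = \left(-11 - \frac{65366}{8041}\right)^{2} = \left(- \frac{153817}{8041}\right)^{2} = \frac{23659669489}{64657681}$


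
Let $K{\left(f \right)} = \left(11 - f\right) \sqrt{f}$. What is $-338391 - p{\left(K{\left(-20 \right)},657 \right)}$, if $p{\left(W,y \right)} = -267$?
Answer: $-338124$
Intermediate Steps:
$K{\left(f \right)} = \sqrt{f} \left(11 - f\right)$
$-338391 - p{\left(K{\left(-20 \right)},657 \right)} = -338391 - -267 = -338391 + 267 = -338124$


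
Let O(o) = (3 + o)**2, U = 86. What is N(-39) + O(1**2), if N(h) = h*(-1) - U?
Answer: -31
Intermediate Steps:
N(h) = -86 - h (N(h) = h*(-1) - 1*86 = -h - 86 = -86 - h)
N(-39) + O(1**2) = (-86 - 1*(-39)) + (3 + 1**2)**2 = (-86 + 39) + (3 + 1)**2 = -47 + 4**2 = -47 + 16 = -31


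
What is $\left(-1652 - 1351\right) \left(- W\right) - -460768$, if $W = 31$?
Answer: $553861$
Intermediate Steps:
$\left(-1652 - 1351\right) \left(- W\right) - -460768 = \left(-1652 - 1351\right) \left(\left(-1\right) 31\right) - -460768 = \left(-1652 - 1351\right) \left(-31\right) + 460768 = \left(-3003\right) \left(-31\right) + 460768 = 93093 + 460768 = 553861$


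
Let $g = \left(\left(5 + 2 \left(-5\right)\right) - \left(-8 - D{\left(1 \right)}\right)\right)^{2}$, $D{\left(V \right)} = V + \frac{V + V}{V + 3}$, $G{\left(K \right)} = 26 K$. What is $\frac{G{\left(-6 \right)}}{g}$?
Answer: $- \frac{208}{27} \approx -7.7037$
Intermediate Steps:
$D{\left(V \right)} = V + \frac{2 V}{3 + V}$
$g = \frac{81}{4}$ ($g = \left(\left(5 + 2 \left(-5\right)\right) - \left(-8 - 1 \frac{1}{3 + 1} \left(5 + 1\right)\right)\right)^{2} = \left(\left(5 - 10\right) - \left(-8 - 1 \cdot \frac{1}{4} \cdot 6\right)\right)^{2} = \left(-5 - \left(-8 - 1 \cdot \frac{1}{4} \cdot 6\right)\right)^{2} = \left(-5 - \left(-8 - \frac{3}{2}\right)\right)^{2} = \left(-5 - - \frac{19}{2}\right)^{2} = \left(-5 + \frac{19}{2}\right)^{2} = \left(\frac{9}{2}\right)^{2} = \frac{81}{4} \approx 20.25$)
$\frac{G{\left(-6 \right)}}{g} = \frac{26 \left(-6\right)}{\frac{81}{4}} = \left(-156\right) \frac{4}{81} = - \frac{208}{27}$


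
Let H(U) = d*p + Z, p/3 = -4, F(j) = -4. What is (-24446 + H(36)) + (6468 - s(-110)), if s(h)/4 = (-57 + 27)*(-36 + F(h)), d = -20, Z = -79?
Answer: -22617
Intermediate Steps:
p = -12 (p = 3*(-4) = -12)
s(h) = 4800 (s(h) = 4*((-57 + 27)*(-36 - 4)) = 4*(-30*(-40)) = 4*1200 = 4800)
H(U) = 161 (H(U) = -20*(-12) - 79 = 240 - 79 = 161)
(-24446 + H(36)) + (6468 - s(-110)) = (-24446 + 161) + (6468 - 1*4800) = -24285 + (6468 - 4800) = -24285 + 1668 = -22617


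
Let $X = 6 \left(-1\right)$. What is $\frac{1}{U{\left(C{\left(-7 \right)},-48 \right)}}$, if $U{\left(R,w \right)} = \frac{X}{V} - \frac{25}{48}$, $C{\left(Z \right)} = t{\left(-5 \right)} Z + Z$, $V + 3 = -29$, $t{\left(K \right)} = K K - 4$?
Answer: $-3$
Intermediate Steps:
$t{\left(K \right)} = -4 + K^{2}$ ($t{\left(K \right)} = K^{2} - 4 = -4 + K^{2}$)
$X = -6$
$V = -32$ ($V = -3 - 29 = -32$)
$C{\left(Z \right)} = 22 Z$ ($C{\left(Z \right)} = \left(-4 + \left(-5\right)^{2}\right) Z + Z = \left(-4 + 25\right) Z + Z = 21 Z + Z = 22 Z$)
$U{\left(R,w \right)} = - \frac{1}{3}$ ($U{\left(R,w \right)} = - \frac{6}{-32} - \frac{25}{48} = \left(-6\right) \left(- \frac{1}{32}\right) - \frac{25}{48} = \frac{3}{16} - \frac{25}{48} = - \frac{1}{3}$)
$\frac{1}{U{\left(C{\left(-7 \right)},-48 \right)}} = \frac{1}{- \frac{1}{3}} = -3$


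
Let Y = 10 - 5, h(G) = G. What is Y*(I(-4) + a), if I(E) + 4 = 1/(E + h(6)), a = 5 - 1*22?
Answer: -205/2 ≈ -102.50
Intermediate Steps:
a = -17 (a = 5 - 22 = -17)
I(E) = -4 + 1/(6 + E) (I(E) = -4 + 1/(E + 6) = -4 + 1/(6 + E))
Y = 5
Y*(I(-4) + a) = 5*((-23 - 4*(-4))/(6 - 4) - 17) = 5*((-23 + 16)/2 - 17) = 5*((1/2)*(-7) - 17) = 5*(-7/2 - 17) = 5*(-41/2) = -205/2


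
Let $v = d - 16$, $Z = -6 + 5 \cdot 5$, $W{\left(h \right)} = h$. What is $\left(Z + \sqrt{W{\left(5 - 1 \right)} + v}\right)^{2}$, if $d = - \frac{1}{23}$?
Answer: $\frac{\left(437 + i \sqrt{6371}\right)^{2}}{529} \approx 348.96 + 131.87 i$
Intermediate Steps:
$d = - \frac{1}{23}$ ($d = \left(-1\right) \frac{1}{23} = - \frac{1}{23} \approx -0.043478$)
$Z = 19$ ($Z = -6 + 25 = 19$)
$v = - \frac{369}{23}$ ($v = - \frac{1}{23} - 16 = - \frac{369}{23} \approx -16.043$)
$\left(Z + \sqrt{W{\left(5 - 1 \right)} + v}\right)^{2} = \left(19 + \sqrt{\left(5 - 1\right) - \frac{369}{23}}\right)^{2} = \left(19 + \sqrt{4 - \frac{369}{23}}\right)^{2} = \left(19 + \sqrt{- \frac{277}{23}}\right)^{2} = \left(19 + \frac{i \sqrt{6371}}{23}\right)^{2}$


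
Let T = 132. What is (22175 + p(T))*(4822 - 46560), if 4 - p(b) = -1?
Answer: -925748840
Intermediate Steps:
p(b) = 5 (p(b) = 4 - 1*(-1) = 4 + 1 = 5)
(22175 + p(T))*(4822 - 46560) = (22175 + 5)*(4822 - 46560) = 22180*(-41738) = -925748840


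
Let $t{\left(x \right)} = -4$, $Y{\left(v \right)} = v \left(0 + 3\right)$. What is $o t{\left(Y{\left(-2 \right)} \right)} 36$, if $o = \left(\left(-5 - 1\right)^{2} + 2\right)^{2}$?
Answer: $-207936$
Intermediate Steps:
$Y{\left(v \right)} = 3 v$ ($Y{\left(v \right)} = v 3 = 3 v$)
$o = 1444$ ($o = \left(\left(-6\right)^{2} + 2\right)^{2} = \left(36 + 2\right)^{2} = 38^{2} = 1444$)
$o t{\left(Y{\left(-2 \right)} \right)} 36 = 1444 \left(-4\right) 36 = \left(-5776\right) 36 = -207936$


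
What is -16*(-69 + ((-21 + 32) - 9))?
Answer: 1072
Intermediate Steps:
-16*(-69 + ((-21 + 32) - 9)) = -16*(-69 + (11 - 9)) = -16*(-69 + 2) = -16*(-67) = 1072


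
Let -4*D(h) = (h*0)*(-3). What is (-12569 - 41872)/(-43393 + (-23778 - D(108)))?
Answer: 54441/67171 ≈ 0.81048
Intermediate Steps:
D(h) = 0 (D(h) = -h*0*(-3)/4 = -0*(-3) = -¼*0 = 0)
(-12569 - 41872)/(-43393 + (-23778 - D(108))) = (-12569 - 41872)/(-43393 + (-23778 - 1*0)) = -54441/(-43393 + (-23778 + 0)) = -54441/(-43393 - 23778) = -54441/(-67171) = -54441*(-1/67171) = 54441/67171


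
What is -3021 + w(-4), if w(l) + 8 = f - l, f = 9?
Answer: -3016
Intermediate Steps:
w(l) = 1 - l (w(l) = -8 + (9 - l) = 1 - l)
-3021 + w(-4) = -3021 + (1 - 1*(-4)) = -3021 + (1 + 4) = -3021 + 5 = -3016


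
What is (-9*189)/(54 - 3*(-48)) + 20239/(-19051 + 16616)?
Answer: -905473/53570 ≈ -16.903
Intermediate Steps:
(-9*189)/(54 - 3*(-48)) + 20239/(-19051 + 16616) = -1701/(54 + 144) + 20239/(-2435) = -1701/198 + 20239*(-1/2435) = -1701*1/198 - 20239/2435 = -189/22 - 20239/2435 = -905473/53570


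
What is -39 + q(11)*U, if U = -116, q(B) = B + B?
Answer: -2591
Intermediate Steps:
q(B) = 2*B
-39 + q(11)*U = -39 + (2*11)*(-116) = -39 + 22*(-116) = -39 - 2552 = -2591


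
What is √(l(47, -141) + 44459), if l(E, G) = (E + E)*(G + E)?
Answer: 7*√727 ≈ 188.74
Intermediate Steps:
l(E, G) = 2*E*(E + G) (l(E, G) = (2*E)*(E + G) = 2*E*(E + G))
√(l(47, -141) + 44459) = √(2*47*(47 - 141) + 44459) = √(2*47*(-94) + 44459) = √(-8836 + 44459) = √35623 = 7*√727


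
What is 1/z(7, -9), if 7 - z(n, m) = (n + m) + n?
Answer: ½ ≈ 0.50000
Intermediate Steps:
z(n, m) = 7 - m - 2*n (z(n, m) = 7 - ((n + m) + n) = 7 - ((m + n) + n) = 7 - (m + 2*n) = 7 + (-m - 2*n) = 7 - m - 2*n)
1/z(7, -9) = 1/(7 - 1*(-9) - 2*7) = 1/(7 + 9 - 14) = 1/2 = ½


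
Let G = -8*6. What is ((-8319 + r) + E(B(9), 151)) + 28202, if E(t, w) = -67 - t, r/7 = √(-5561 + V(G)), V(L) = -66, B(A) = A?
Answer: 19807 + 7*I*√5627 ≈ 19807.0 + 525.09*I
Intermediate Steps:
G = -48
r = 7*I*√5627 (r = 7*√(-5561 - 66) = 7*√(-5627) = 7*(I*√5627) = 7*I*√5627 ≈ 525.09*I)
((-8319 + r) + E(B(9), 151)) + 28202 = ((-8319 + 7*I*√5627) + (-67 - 1*9)) + 28202 = ((-8319 + 7*I*√5627) + (-67 - 9)) + 28202 = ((-8319 + 7*I*√5627) - 76) + 28202 = (-8395 + 7*I*√5627) + 28202 = 19807 + 7*I*√5627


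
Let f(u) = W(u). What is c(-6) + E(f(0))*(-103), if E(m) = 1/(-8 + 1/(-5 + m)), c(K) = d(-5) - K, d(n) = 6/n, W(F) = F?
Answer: 3559/205 ≈ 17.361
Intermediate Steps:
f(u) = u
c(K) = -6/5 - K (c(K) = 6/(-5) - K = 6*(-⅕) - K = -6/5 - K)
c(-6) + E(f(0))*(-103) = (-6/5 - 1*(-6)) + ((5 - 1*0)/(-41 + 8*0))*(-103) = (-6/5 + 6) + ((5 + 0)/(-41 + 0))*(-103) = 24/5 + (5/(-41))*(-103) = 24/5 - 1/41*5*(-103) = 24/5 - 5/41*(-103) = 24/5 + 515/41 = 3559/205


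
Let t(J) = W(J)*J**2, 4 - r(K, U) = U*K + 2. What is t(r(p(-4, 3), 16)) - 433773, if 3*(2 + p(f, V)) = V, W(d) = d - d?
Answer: -433773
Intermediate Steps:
W(d) = 0
p(f, V) = -2 + V/3
r(K, U) = 2 - K*U (r(K, U) = 4 - (U*K + 2) = 4 - (K*U + 2) = 4 - (2 + K*U) = 4 + (-2 - K*U) = 2 - K*U)
t(J) = 0 (t(J) = 0*J**2 = 0)
t(r(p(-4, 3), 16)) - 433773 = 0 - 433773 = -433773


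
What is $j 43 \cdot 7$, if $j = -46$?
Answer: $-13846$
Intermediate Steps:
$j 43 \cdot 7 = \left(-46\right) 43 \cdot 7 = \left(-1978\right) 7 = -13846$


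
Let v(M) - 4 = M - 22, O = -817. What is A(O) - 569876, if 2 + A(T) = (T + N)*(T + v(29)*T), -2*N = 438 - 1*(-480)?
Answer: 11940026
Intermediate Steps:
N = -459 (N = -(438 - 1*(-480))/2 = -(438 + 480)/2 = -½*918 = -459)
v(M) = -18 + M (v(M) = 4 + (M - 22) = 4 + (-22 + M) = -18 + M)
A(T) = -2 + 12*T*(-459 + T) (A(T) = -2 + (T - 459)*(T + (-18 + 29)*T) = -2 + (-459 + T)*(T + 11*T) = -2 + (-459 + T)*(12*T) = -2 + 12*T*(-459 + T))
A(O) - 569876 = (-2 - 5508*(-817) + 12*(-817)²) - 569876 = (-2 + 4500036 + 12*667489) - 569876 = (-2 + 4500036 + 8009868) - 569876 = 12509902 - 569876 = 11940026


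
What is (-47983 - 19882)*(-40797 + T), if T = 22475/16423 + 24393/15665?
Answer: 142447825506293573/51453259 ≈ 2.7685e+9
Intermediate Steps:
T = 752677114/257266295 (T = 22475*(1/16423) + 24393*(1/15665) = 22475/16423 + 24393/15665 = 752677114/257266295 ≈ 2.9257)
(-47983 - 19882)*(-40797 + T) = (-47983 - 19882)*(-40797 + 752677114/257266295) = -67865*(-10494940360001/257266295) = 142447825506293573/51453259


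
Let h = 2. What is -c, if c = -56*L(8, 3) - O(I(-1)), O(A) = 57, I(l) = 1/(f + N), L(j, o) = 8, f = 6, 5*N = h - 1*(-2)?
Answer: 505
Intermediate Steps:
N = ⅘ (N = (2 - 1*(-2))/5 = (2 + 2)/5 = (⅕)*4 = ⅘ ≈ 0.80000)
I(l) = 5/34 (I(l) = 1/(6 + ⅘) = 1/(34/5) = 5/34)
c = -505 (c = -56*8 - 1*57 = -448 - 57 = -505)
-c = -1*(-505) = 505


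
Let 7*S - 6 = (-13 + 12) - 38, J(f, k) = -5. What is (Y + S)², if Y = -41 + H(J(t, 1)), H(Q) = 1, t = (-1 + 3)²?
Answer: 97969/49 ≈ 1999.4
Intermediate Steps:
t = 4 (t = 2² = 4)
Y = -40 (Y = -41 + 1 = -40)
S = -33/7 (S = 6/7 + ((-13 + 12) - 38)/7 = 6/7 + (-1 - 38)/7 = 6/7 + (⅐)*(-39) = 6/7 - 39/7 = -33/7 ≈ -4.7143)
(Y + S)² = (-40 - 33/7)² = (-313/7)² = 97969/49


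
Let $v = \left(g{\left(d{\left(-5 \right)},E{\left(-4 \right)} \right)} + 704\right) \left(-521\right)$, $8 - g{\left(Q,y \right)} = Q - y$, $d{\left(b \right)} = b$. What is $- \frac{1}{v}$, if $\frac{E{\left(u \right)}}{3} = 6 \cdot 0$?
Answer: $\frac{1}{373557} \approx 2.677 \cdot 10^{-6}$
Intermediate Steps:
$E{\left(u \right)} = 0$ ($E{\left(u \right)} = 3 \cdot 6 \cdot 0 = 3 \cdot 0 = 0$)
$g{\left(Q,y \right)} = 8 + y - Q$ ($g{\left(Q,y \right)} = 8 - \left(Q - y\right) = 8 + y - Q$)
$v = -373557$ ($v = \left(\left(8 + 0 - -5\right) + 704\right) \left(-521\right) = \left(\left(8 + 0 + 5\right) + 704\right) \left(-521\right) = \left(13 + 704\right) \left(-521\right) = 717 \left(-521\right) = -373557$)
$- \frac{1}{v} = - \frac{1}{-373557} = \left(-1\right) \left(- \frac{1}{373557}\right) = \frac{1}{373557}$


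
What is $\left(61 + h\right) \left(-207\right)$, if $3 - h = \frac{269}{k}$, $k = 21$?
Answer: $- \frac{74175}{7} \approx -10596.0$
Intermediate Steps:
$h = - \frac{206}{21}$ ($h = 3 - \frac{269}{21} = - \frac{206}{21} \approx -9.8095$)
$\left(61 + h\right) \left(-207\right) = \left(61 - \frac{206}{21}\right) \left(-207\right) = \frac{1075}{21} \left(-207\right) = - \frac{74175}{7}$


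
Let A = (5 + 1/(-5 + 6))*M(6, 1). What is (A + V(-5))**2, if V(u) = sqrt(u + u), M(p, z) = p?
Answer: (36 + I*sqrt(10))**2 ≈ 1286.0 + 227.68*I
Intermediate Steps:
V(u) = sqrt(2)*sqrt(u) (V(u) = sqrt(2*u) = sqrt(2)*sqrt(u))
A = 36 (A = (5 + 1/(-5 + 6))*6 = (5 + 1/1)*6 = (5 + 1)*6 = 6*6 = 36)
(A + V(-5))**2 = (36 + sqrt(2)*sqrt(-5))**2 = (36 + sqrt(2)*(I*sqrt(5)))**2 = (36 + I*sqrt(10))**2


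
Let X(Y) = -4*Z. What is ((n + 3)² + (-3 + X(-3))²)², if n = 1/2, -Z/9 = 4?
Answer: 6331862329/16 ≈ 3.9574e+8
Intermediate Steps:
Z = -36 (Z = -9*4 = -36)
n = ½ ≈ 0.50000
X(Y) = 144 (X(Y) = -4*(-36) = 144)
((n + 3)² + (-3 + X(-3))²)² = ((½ + 3)² + (-3 + 144)²)² = ((7/2)² + 141²)² = (49/4 + 19881)² = (79573/4)² = 6331862329/16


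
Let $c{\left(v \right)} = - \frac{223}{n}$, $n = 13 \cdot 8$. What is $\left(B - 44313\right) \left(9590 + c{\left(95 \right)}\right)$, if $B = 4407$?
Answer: $- \frac{19895874561}{52} \approx -3.8261 \cdot 10^{8}$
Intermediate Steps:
$n = 104$
$c{\left(v \right)} = - \frac{223}{104}$
$\left(B - 44313\right) \left(9590 + c{\left(95 \right)}\right) = \left(4407 - 44313\right) \left(9590 - \frac{223}{104}\right) = \left(-39906\right) \frac{997137}{104} = - \frac{19895874561}{52}$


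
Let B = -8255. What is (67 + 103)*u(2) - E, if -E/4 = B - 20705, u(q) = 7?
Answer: -114650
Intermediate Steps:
E = 115840 (E = -4*(-8255 - 20705) = -4*(-28960) = 115840)
(67 + 103)*u(2) - E = (67 + 103)*7 - 1*115840 = 170*7 - 115840 = 1190 - 115840 = -114650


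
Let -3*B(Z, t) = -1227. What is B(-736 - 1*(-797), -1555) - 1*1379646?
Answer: -1379237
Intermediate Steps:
B(Z, t) = 409 (B(Z, t) = -⅓*(-1227) = 409)
B(-736 - 1*(-797), -1555) - 1*1379646 = 409 - 1*1379646 = 409 - 1379646 = -1379237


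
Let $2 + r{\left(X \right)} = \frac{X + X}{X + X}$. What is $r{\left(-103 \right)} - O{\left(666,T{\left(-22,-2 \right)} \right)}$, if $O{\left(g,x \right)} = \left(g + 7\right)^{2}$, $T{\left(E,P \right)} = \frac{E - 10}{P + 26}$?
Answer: $-452930$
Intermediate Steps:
$T{\left(E,P \right)} = \frac{-10 + E}{26 + P}$
$r{\left(X \right)} = -1$ ($r{\left(X \right)} = -2 + \frac{X + X}{X + X} = -2 + \frac{2 X}{2 X} = -2 + 2 X \frac{1}{2 X} = -2 + 1 = -1$)
$O{\left(g,x \right)} = \left(7 + g\right)^{2}$
$r{\left(-103 \right)} - O{\left(666,T{\left(-22,-2 \right)} \right)} = -1 - \left(7 + 666\right)^{2} = -1 - 673^{2} = -1 - 452929 = -452930$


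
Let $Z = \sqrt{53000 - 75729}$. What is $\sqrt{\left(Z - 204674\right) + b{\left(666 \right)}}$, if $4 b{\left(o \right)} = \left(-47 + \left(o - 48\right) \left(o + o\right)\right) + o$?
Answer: $\frac{\sqrt{5099 + 4 i \sqrt{22729}}}{2} \approx 35.766 + 2.1076 i$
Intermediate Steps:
$Z = i \sqrt{22729}$ ($Z = \sqrt{-22729} = i \sqrt{22729} \approx 150.76 i$)
$b{\left(o \right)} = - \frac{47}{4} + \frac{o}{4} + \frac{o \left(-48 + o\right)}{2}$ ($b{\left(o \right)} = \frac{\left(-47 + \left(o - 48\right) \left(o + o\right)\right) + o}{4} = \frac{\left(-47 + \left(-48 + o\right) 2 o\right) + o}{4} = \frac{\left(-47 + 2 o \left(-48 + o\right)\right) + o}{4} = \frac{-47 + o + 2 o \left(-48 + o\right)}{4} = - \frac{47}{4} + \frac{o}{4} + \frac{o \left(-48 + o\right)}{2}$)
$\sqrt{\left(Z - 204674\right) + b{\left(666 \right)}} = \sqrt{\left(i \sqrt{22729} - 204674\right) - \left(\frac{63317}{4} - 221778\right)} = \sqrt{\left(-204674 + i \sqrt{22729}\right) - - \frac{823795}{4}} = \sqrt{\left(-204674 + i \sqrt{22729}\right) + \frac{823795}{4}} = \sqrt{\frac{5099}{4} + i \sqrt{22729}}$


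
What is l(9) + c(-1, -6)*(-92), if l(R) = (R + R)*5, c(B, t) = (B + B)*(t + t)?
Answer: -2118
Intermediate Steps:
c(B, t) = 4*B*t (c(B, t) = (2*B)*(2*t) = 4*B*t)
l(R) = 10*R (l(R) = (2*R)*5 = 10*R)
l(9) + c(-1, -6)*(-92) = 10*9 + (4*(-1)*(-6))*(-92) = 90 + 24*(-92) = 90 - 2208 = -2118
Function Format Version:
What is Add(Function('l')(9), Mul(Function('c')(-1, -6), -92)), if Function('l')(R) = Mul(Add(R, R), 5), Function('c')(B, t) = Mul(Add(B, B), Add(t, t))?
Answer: -2118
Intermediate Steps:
Function('c')(B, t) = Mul(4, B, t) (Function('c')(B, t) = Mul(Mul(2, B), Mul(2, t)) = Mul(4, B, t))
Function('l')(R) = Mul(10, R) (Function('l')(R) = Mul(Mul(2, R), 5) = Mul(10, R))
Add(Function('l')(9), Mul(Function('c')(-1, -6), -92)) = Add(Mul(10, 9), Mul(Mul(4, -1, -6), -92)) = Add(90, Mul(24, -92)) = Add(90, -2208) = -2118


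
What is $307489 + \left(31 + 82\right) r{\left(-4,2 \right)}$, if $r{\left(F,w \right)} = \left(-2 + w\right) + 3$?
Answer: $307828$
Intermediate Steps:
$r{\left(F,w \right)} = 1 + w$
$307489 + \left(31 + 82\right) r{\left(-4,2 \right)} = 307489 + \left(31 + 82\right) \left(1 + 2\right) = 307489 + 113 \cdot 3 = 307489 + 339 = 307828$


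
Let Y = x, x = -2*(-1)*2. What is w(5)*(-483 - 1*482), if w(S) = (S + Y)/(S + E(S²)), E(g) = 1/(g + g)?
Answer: -434250/251 ≈ -1730.1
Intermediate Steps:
x = 4 (x = 2*2 = 4)
E(g) = 1/(2*g)
Y = 4
w(S) = (4 + S)/(S + 1/(2*S²)) (w(S) = (S + 4)/(S + 1/(2*(S²))) = (4 + S)/(S + 1/(2*S²)))
w(5)*(-483 - 1*482) = (2*5²*(4 + 5)/(1 + 2*5³))*(-483 - 1*482) = (2*25*9/(1 + 2*125))*(-483 - 482) = (2*25*9/(1 + 250))*(-965) = (2*25*9/251)*(-965) = (2*25*(1/251)*9)*(-965) = (450/251)*(-965) = -434250/251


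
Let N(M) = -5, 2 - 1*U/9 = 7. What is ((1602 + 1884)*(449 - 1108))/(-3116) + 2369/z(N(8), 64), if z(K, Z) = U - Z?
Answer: 121510531/169822 ≈ 715.52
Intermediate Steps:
U = -45 (U = 18 - 9*7 = 18 - 63 = -45)
z(K, Z) = -45 - Z
((1602 + 1884)*(449 - 1108))/(-3116) + 2369/z(N(8), 64) = ((1602 + 1884)*(449 - 1108))/(-3116) + 2369/(-45 - 1*64) = (3486*(-659))*(-1/3116) + 2369/(-45 - 64) = -2297274*(-1/3116) + 2369/(-109) = 1148637/1558 + 2369*(-1/109) = 1148637/1558 - 2369/109 = 121510531/169822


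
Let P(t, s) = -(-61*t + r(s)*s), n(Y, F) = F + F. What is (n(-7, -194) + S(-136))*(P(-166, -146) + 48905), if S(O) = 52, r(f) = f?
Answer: -5867568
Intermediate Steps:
n(Y, F) = 2*F
P(t, s) = -s² + 61*t (P(t, s) = -(-61*t + s*s) = -(-61*t + s²) = -(s² - 61*t) = -s² + 61*t)
(n(-7, -194) + S(-136))*(P(-166, -146) + 48905) = (2*(-194) + 52)*((-1*(-146)² + 61*(-166)) + 48905) = (-388 + 52)*((-1*21316 - 10126) + 48905) = -336*((-21316 - 10126) + 48905) = -336*(-31442 + 48905) = -336*17463 = -5867568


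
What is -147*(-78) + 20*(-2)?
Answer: 11426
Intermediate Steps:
-147*(-78) + 20*(-2) = 11466 - 40 = 11426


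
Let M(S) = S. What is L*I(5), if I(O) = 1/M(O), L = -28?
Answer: -28/5 ≈ -5.6000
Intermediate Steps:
I(O) = 1/O
L*I(5) = -28/5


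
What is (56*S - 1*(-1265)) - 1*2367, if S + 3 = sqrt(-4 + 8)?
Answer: -1158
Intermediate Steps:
S = -1 (S = -3 + sqrt(-4 + 8) = -3 + sqrt(4) = -3 + 2 = -1)
(56*S - 1*(-1265)) - 1*2367 = (56*(-1) - 1*(-1265)) - 1*2367 = (-56 + 1265) - 2367 = 1209 - 2367 = -1158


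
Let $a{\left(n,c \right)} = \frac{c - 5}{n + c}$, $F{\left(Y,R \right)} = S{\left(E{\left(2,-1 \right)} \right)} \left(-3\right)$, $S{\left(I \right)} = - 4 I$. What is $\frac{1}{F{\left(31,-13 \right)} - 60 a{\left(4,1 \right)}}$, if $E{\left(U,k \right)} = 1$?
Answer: $\frac{1}{60} \approx 0.016667$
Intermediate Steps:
$F{\left(Y,R \right)} = 12$ ($F{\left(Y,R \right)} = \left(-4\right) 1 \left(-3\right) = \left(-4\right) \left(-3\right) = 12$)
$a{\left(n,c \right)} = \frac{-5 + c}{c + n}$
$\frac{1}{F{\left(31,-13 \right)} - 60 a{\left(4,1 \right)}} = \frac{1}{12 - 60 \frac{-5 + 1}{1 + 4}} = \frac{1}{12 - 60 \cdot \frac{1}{5} \left(-4\right)} = \frac{1}{12 - -48} = \frac{1}{12 + 48} = \frac{1}{60}$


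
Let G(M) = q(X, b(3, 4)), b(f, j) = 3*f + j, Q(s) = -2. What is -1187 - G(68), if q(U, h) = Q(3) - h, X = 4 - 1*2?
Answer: -1172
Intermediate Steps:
X = 2 (X = 4 - 2 = 2)
b(f, j) = j + 3*f
q(U, h) = -2 - h
G(M) = -15 (G(M) = -2 - (4 + 3*3) = -2 - (4 + 9) = -2 - 1*13 = -2 - 13 = -15)
-1187 - G(68) = -1187 - 1*(-15) = -1187 + 15 = -1172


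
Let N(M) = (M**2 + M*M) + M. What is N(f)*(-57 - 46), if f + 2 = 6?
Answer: -3708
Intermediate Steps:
f = 4 (f = -2 + 6 = 4)
N(M) = M + 2*M**2 (N(M) = (M**2 + M**2) + M = 2*M**2 + M = M + 2*M**2)
N(f)*(-57 - 46) = (4*(1 + 2*4))*(-57 - 46) = (4*(1 + 8))*(-103) = (4*9)*(-103) = 36*(-103) = -3708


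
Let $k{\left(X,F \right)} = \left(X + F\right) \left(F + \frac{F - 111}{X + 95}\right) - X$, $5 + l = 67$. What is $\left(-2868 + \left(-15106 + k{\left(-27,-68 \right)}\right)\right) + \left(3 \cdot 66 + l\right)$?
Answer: $- \frac{746431}{68} \approx -10977.0$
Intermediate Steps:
$l = 62$ ($l = -5 + 67 = 62$)
$k{\left(X,F \right)} = - X + \left(F + X\right) \left(F + \frac{-111 + F}{95 + X}\right)$ ($k{\left(X,F \right)} = \left(F + X\right) \left(F + \frac{-111 + F}{95 + X}\right) - X = - X + \left(F + X\right) \left(F + \frac{-111 + F}{95 + X}\right)$)
$\left(-2868 + \left(-15106 + k{\left(-27,-68 \right)}\right)\right) + \left(3 \cdot 66 + l\right) = \left(-2868 - \left(15106 - \frac{- \left(-27\right)^{2} - -5562 - -7548 + 96 \left(-68\right)^{2} - 68 \left(-27\right)^{2} - 27 \left(-68\right)^{2} + 96 \left(-68\right) \left(-27\right)}{95 - 27}\right)\right) + \left(3 \cdot 66 + 62\right) = \left(-2868 - \left(15106 - \frac{\left(-1\right) 729 + 5562 + 7548 + 96 \cdot 4624 - 49572 - 124848 + 176256}{68}\right)\right) + \left(198 + 62\right) = \left(-2868 - \left(15106 - \frac{-729 + 5562 + 7548 + 443904 - 49572 - 124848 + 176256}{68}\right)\right) + 260 = \left(-2868 + \left(-15106 + \frac{1}{68} \cdot 458121\right)\right) + 260 = \left(-2868 + \left(-15106 + \frac{458121}{68}\right)\right) + 260 = \left(-2868 - \frac{569087}{68}\right) + 260 = - \frac{764111}{68} + 260 = - \frac{746431}{68}$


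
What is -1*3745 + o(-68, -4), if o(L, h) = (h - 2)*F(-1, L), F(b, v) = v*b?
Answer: -4153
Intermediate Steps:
F(b, v) = b*v
o(L, h) = -L*(-2 + h) (o(L, h) = (h - 2)*(-L) = (-2 + h)*(-L) = -L*(-2 + h))
-1*3745 + o(-68, -4) = -1*3745 - 68*(2 - 1*(-4)) = -3745 - 68*(2 + 4) = -3745 - 68*6 = -3745 - 408 = -4153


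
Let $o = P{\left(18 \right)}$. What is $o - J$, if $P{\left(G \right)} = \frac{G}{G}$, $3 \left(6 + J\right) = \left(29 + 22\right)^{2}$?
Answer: $-860$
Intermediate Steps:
$J = 861$ ($J = -6 + \frac{\left(29 + 22\right)^{2}}{3} = -6 + \frac{51^{2}}{3} = -6 + \frac{1}{3} \cdot 2601 = -6 + 867 = 861$)
$P{\left(G \right)} = 1$
$o = 1$
$o - J = 1 - 861 = -860$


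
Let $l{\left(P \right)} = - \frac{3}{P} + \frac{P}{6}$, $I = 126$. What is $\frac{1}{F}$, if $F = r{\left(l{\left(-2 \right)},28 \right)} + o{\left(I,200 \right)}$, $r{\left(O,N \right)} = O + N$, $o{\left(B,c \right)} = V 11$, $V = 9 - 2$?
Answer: $\frac{6}{637} \approx 0.0094192$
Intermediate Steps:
$l{\left(P \right)} = - \frac{3}{P} + \frac{P}{6}$ ($l{\left(P \right)} = - \frac{3}{P} + P \frac{1}{6} = - \frac{3}{P} + \frac{P}{6}$)
$V = 7$ ($V = 9 - 2 = 7$)
$o{\left(B,c \right)} = 77$ ($o{\left(B,c \right)} = 7 \cdot 11 = 77$)
$r{\left(O,N \right)} = N + O$
$F = \frac{637}{6}$ ($F = \left(28 + \left(- \frac{3}{-2} + \frac{1}{6} \left(-2\right)\right)\right) + 77 = \left(28 - - \frac{7}{6}\right) + 77 = \left(28 + \left(\frac{3}{2} - \frac{1}{3}\right)\right) + 77 = \left(28 + \frac{7}{6}\right) + 77 = \frac{175}{6} + 77 = \frac{637}{6} \approx 106.17$)
$\frac{1}{F} = \frac{1}{\frac{637}{6}} = \frac{6}{637}$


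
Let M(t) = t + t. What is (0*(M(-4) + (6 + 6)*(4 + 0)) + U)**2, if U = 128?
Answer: 16384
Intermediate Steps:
M(t) = 2*t
(0*(M(-4) + (6 + 6)*(4 + 0)) + U)**2 = (0*(2*(-4) + (6 + 6)*(4 + 0)) + 128)**2 = (0*(-8 + 12*4) + 128)**2 = (0*(-8 + 48) + 128)**2 = (0*40 + 128)**2 = (0 + 128)**2 = 128**2 = 16384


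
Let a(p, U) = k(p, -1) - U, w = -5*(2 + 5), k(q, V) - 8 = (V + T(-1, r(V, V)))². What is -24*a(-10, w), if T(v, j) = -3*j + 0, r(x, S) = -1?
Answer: -1128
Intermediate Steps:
T(v, j) = -3*j
k(q, V) = 8 + (3 + V)² (k(q, V) = 8 + (V - 3*(-1))² = 8 + (V + 3)² = 8 + (3 + V)²)
w = -35 (w = -5*7 = -35)
a(p, U) = 12 - U (a(p, U) = (8 + (3 - 1)²) - U = (8 + 2²) - U = (8 + 4) - U = 12 - U)
-24*a(-10, w) = -24*(12 - 1*(-35)) = -24*(12 + 35) = -24*47 = -1128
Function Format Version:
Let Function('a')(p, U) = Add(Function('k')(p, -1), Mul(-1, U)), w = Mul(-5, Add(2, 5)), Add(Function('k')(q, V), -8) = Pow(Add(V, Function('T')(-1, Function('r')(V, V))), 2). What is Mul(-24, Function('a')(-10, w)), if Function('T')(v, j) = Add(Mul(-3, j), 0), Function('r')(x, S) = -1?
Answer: -1128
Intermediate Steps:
Function('T')(v, j) = Mul(-3, j)
Function('k')(q, V) = Add(8, Pow(Add(3, V), 2)) (Function('k')(q, V) = Add(8, Pow(Add(V, Mul(-3, -1)), 2)) = Add(8, Pow(Add(V, 3), 2)) = Add(8, Pow(Add(3, V), 2)))
w = -35 (w = Mul(-5, 7) = -35)
Function('a')(p, U) = Add(12, Mul(-1, U)) (Function('a')(p, U) = Add(Add(8, Pow(Add(3, -1), 2)), Mul(-1, U)) = Add(Add(8, Pow(2, 2)), Mul(-1, U)) = Add(Add(8, 4), Mul(-1, U)) = Add(12, Mul(-1, U)))
Mul(-24, Function('a')(-10, w)) = Mul(-24, Add(12, Mul(-1, -35))) = Mul(-24, Add(12, 35)) = Mul(-24, 47) = -1128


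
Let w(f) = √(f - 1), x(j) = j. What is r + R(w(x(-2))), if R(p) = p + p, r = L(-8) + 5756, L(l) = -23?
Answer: 5733 + 2*I*√3 ≈ 5733.0 + 3.4641*I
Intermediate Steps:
w(f) = √(-1 + f)
r = 5733 (r = -23 + 5756 = 5733)
R(p) = 2*p
r + R(w(x(-2))) = 5733 + 2*√(-1 - 2) = 5733 + 2*√(-3) = 5733 + 2*(I*√3) = 5733 + 2*I*√3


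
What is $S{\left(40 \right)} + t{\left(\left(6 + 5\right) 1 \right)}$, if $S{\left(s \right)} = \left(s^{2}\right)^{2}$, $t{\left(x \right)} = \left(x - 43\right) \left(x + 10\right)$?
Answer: $2559328$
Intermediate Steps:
$t{\left(x \right)} = \left(-43 + x\right) \left(10 + x\right)$
$S{\left(s \right)} = s^{4}$
$S{\left(40 \right)} + t{\left(\left(6 + 5\right) 1 \right)} = 40^{4} - \left(430 - \left(6 + 5\right)^{2} + 33 \left(6 + 5\right) 1\right) = 2560000 - \left(430 - 121 + 33 \cdot 11 \cdot 1\right) = 2560000 - \left(793 - 121\right) = 2560000 - 672 = 2559328$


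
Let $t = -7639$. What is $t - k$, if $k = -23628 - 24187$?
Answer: $40176$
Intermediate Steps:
$k = -47815$ ($k = -23628 - 24187 = -47815$)
$t - k = -7639 - -47815 = -7639 + 47815 = 40176$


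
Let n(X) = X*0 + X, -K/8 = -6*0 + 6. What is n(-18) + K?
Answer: -66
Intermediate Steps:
K = -48 (K = -8*(-6*0 + 6) = -8*(0 + 6) = -8*6 = -48)
n(X) = X (n(X) = 0 + X = X)
n(-18) + K = -18 - 48 = -66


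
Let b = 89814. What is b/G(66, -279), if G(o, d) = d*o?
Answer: -14969/3069 ≈ -4.8775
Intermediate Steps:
b/G(66, -279) = 89814/((-279*66)) = 89814/(-18414) = 89814*(-1/18414) = -14969/3069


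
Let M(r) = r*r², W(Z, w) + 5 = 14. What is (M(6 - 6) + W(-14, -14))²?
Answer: 81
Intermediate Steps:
W(Z, w) = 9 (W(Z, w) = -5 + 14 = 9)
M(r) = r³
(M(6 - 6) + W(-14, -14))² = ((6 - 6)³ + 9)² = (0³ + 9)² = (0 + 9)² = 9² = 81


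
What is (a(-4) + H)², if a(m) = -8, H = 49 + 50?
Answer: 8281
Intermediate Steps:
H = 99
(a(-4) + H)² = (-8 + 99)² = 91² = 8281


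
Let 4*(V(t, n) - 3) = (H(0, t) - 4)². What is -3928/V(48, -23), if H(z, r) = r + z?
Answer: -3928/487 ≈ -8.0657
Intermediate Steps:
V(t, n) = 3 + (-4 + t)²/4 (V(t, n) = 3 + ((t + 0) - 4)²/4 = 3 + (t - 4)²/4 = 3 + (-4 + t)²/4)
-3928/V(48, -23) = -3928/(3 + (-4 + 48)²/4) = -3928/(3 + (¼)*44²) = -3928/(3 + (¼)*1936) = -3928/(3 + 484) = -3928/487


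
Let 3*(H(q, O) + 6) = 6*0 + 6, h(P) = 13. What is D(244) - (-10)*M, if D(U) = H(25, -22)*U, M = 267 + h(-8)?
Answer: 1824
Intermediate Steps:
H(q, O) = -4 (H(q, O) = -6 + (6*0 + 6)/3 = -6 + (0 + 6)/3 = -6 + (⅓)*6 = -6 + 2 = -4)
M = 280 (M = 267 + 13 = 280)
D(U) = -4*U
D(244) - (-10)*M = -4*244 - (-10)*280 = -976 - 1*(-2800) = -976 + 2800 = 1824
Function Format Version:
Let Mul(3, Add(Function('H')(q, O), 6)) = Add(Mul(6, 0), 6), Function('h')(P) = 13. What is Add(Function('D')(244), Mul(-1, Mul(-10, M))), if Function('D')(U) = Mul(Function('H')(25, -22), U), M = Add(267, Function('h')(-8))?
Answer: 1824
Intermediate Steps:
Function('H')(q, O) = -4 (Function('H')(q, O) = Add(-6, Mul(Rational(1, 3), Add(Mul(6, 0), 6))) = Add(-6, Mul(Rational(1, 3), Add(0, 6))) = Add(-6, Mul(Rational(1, 3), 6)) = Add(-6, 2) = -4)
M = 280 (M = Add(267, 13) = 280)
Function('D')(U) = Mul(-4, U)
Add(Function('D')(244), Mul(-1, Mul(-10, M))) = Add(Mul(-4, 244), Mul(-1, Mul(-10, 280))) = Add(-976, Mul(-1, -2800)) = Add(-976, 2800) = 1824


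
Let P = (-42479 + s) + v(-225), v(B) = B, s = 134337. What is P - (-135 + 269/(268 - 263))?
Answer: 458571/5 ≈ 91714.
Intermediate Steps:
P = 91633 (P = (-42479 + 134337) - 225 = 91858 - 225 = 91633)
P - (-135 + 269/(268 - 263)) = 91633 - (-135 + 269/(268 - 263)) = 91633 - (-135 + 269/5) = 91633 - 1*(-406/5) = 91633 + 406/5 = 458571/5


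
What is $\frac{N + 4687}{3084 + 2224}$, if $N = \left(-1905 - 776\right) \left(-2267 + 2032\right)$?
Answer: $\frac{317361}{2654} \approx 119.58$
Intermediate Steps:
$N = 630035$ ($N = \left(-2681\right) \left(-235\right) = 630035$)
$\frac{N + 4687}{3084 + 2224} = \frac{630035 + 4687}{3084 + 2224} = \frac{634722}{5308} = 634722 \cdot \frac{1}{5308} = \frac{317361}{2654}$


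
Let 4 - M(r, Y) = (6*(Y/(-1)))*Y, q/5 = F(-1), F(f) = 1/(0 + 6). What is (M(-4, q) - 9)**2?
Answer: 25/36 ≈ 0.69444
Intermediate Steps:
F(f) = 1/6
q = 5/6 (q = 5*(1/6) = 5/6 ≈ 0.83333)
M(r, Y) = 4 + 6*Y**2 (M(r, Y) = 4 - 6*(Y/(-1))*Y = 4 - 6*(Y*(-1))*Y = 4 - 6*(-Y)*Y = 4 - (-6*Y)*Y = 4 - (-6)*Y**2 = 4 + 6*Y**2)
(M(-4, q) - 9)**2 = ((4 + 6*(5/6)**2) - 9)**2 = ((4 + 6*(25/36)) - 9)**2 = ((4 + 25/6) - 9)**2 = (49/6 - 9)**2 = (-5/6)**2 = 25/36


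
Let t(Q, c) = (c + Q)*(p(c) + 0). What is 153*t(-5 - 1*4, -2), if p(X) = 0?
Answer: 0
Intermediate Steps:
t(Q, c) = 0 (t(Q, c) = (c + Q)*(0 + 0) = (Q + c)*0 = 0)
153*t(-5 - 1*4, -2) = 153*0 = 0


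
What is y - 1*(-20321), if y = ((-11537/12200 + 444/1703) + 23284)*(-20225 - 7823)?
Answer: -1695968146492559/2597075 ≈ -6.5303e+8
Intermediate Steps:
y = -1696020921653634/2597075 (y = ((-11537*1/12200 + 444*(1/1703)) + 23284)*(-28048) = ((-11537/12200 + 444/1703) + 23284)*(-28048) = (-14230711/20776600 + 23284)*(-28048) = (483748123689/20776600)*(-28048) = -1696020921653634/2597075 ≈ -6.5305e+8)
y - 1*(-20321) = -1696020921653634/2597075 - 1*(-20321) = -1696020921653634/2597075 + 20321 = -1695968146492559/2597075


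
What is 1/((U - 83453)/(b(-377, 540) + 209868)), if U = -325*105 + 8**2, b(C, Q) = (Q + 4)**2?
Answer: -252902/58757 ≈ -4.3042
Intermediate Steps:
b(C, Q) = (4 + Q)**2
U = -34061 (U = -34125 + 64 = -34061)
1/((U - 83453)/(b(-377, 540) + 209868)) = 1/((-34061 - 83453)/((4 + 540)**2 + 209868)) = 1/(-117514/(544**2 + 209868)) = 1/(-117514/(295936 + 209868)) = 1/(-117514/505804) = 1/(-117514*1/505804) = 1/(-58757/252902) = -252902/58757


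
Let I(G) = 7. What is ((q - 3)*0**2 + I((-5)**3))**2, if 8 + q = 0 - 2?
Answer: 49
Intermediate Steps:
q = -10 (q = -8 + (0 - 2) = -8 - 2 = -10)
((q - 3)*0**2 + I((-5)**3))**2 = ((-10 - 3)*0**2 + 7)**2 = (-13*0 + 7)**2 = (0 + 7)**2 = 7**2 = 49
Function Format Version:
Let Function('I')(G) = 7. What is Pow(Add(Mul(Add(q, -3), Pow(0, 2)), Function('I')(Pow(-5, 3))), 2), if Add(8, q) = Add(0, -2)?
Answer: 49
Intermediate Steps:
q = -10 (q = Add(-8, Add(0, -2)) = Add(-8, -2) = -10)
Pow(Add(Mul(Add(q, -3), Pow(0, 2)), Function('I')(Pow(-5, 3))), 2) = Pow(Add(Mul(Add(-10, -3), Pow(0, 2)), 7), 2) = Pow(Add(Mul(-13, 0), 7), 2) = Pow(Add(0, 7), 2) = Pow(7, 2) = 49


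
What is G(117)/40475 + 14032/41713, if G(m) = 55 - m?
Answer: 565358994/1688333675 ≈ 0.33486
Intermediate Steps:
G(117)/40475 + 14032/41713 = (55 - 1*117)/40475 + 14032/41713 = (55 - 117)*(1/40475) + 14032*(1/41713) = -62*1/40475 + 14032/41713 = -62/40475 + 14032/41713 = 565358994/1688333675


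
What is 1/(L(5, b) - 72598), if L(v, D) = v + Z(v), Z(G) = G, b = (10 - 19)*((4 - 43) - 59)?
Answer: -1/72588 ≈ -1.3776e-5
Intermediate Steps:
b = 882 (b = -9*(-39 - 59) = -9*(-98) = 882)
L(v, D) = 2*v (L(v, D) = v + v = 2*v)
1/(L(5, b) - 72598) = 1/(2*5 - 72598) = 1/(10 - 72598) = 1/(-72588) = -1/72588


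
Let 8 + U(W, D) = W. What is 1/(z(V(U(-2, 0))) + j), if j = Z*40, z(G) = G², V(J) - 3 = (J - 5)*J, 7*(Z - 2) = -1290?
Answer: 7/112823 ≈ 6.2044e-5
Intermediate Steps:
Z = -1276/7 (Z = 2 + (⅐)*(-1290) = 2 - 1290/7 = -1276/7 ≈ -182.29)
U(W, D) = -8 + W
V(J) = 3 + J*(-5 + J) (V(J) = 3 + (J - 5)*J = 3 + (-5 + J)*J = 3 + J*(-5 + J))
j = -51040/7 (j = -1276/7*40 = -51040/7 ≈ -7291.4)
1/(z(V(U(-2, 0))) + j) = 1/((3 + (-8 - 2)² - 5*(-8 - 2))² - 51040/7) = 1/((3 + (-10)² - 5*(-10))² - 51040/7) = 1/((3 + 100 + 50)² - 51040/7) = 1/(153² - 51040/7) = 1/(23409 - 51040/7) = 1/(112823/7) = 7/112823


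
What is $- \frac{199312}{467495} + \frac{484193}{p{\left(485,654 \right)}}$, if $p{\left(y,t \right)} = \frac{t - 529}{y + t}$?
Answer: $\frac{51564303345873}{11687375} \approx 4.412 \cdot 10^{6}$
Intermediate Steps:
$p{\left(y,t \right)} = \frac{-529 + t}{t + y}$
$- \frac{199312}{467495} + \frac{484193}{p{\left(485,654 \right)}} = - \frac{199312}{467495} + \frac{484193}{\frac{1}{654 + 485} \left(-529 + 654\right)} = \left(-199312\right) \frac{1}{467495} + \frac{484193}{\frac{1}{1139} \cdot 125} = - \frac{199312}{467495} + \frac{484193}{\frac{1}{1139} \cdot 125} = - \frac{199312}{467495} + \frac{484193}{\frac{125}{1139}} = - \frac{199312}{467495} + 484193 \cdot \frac{1139}{125} = - \frac{199312}{467495} + \frac{551495827}{125} = \frac{51564303345873}{11687375}$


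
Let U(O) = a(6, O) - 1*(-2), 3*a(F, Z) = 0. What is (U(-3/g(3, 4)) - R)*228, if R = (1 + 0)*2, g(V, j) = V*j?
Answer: 0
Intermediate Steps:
a(F, Z) = 0 (a(F, Z) = (⅓)*0 = 0)
U(O) = 2 (U(O) = 0 - 1*(-2) = 0 + 2 = 2)
R = 2 (R = 1*2 = 2)
(U(-3/g(3, 4)) - R)*228 = (2 - 1*2)*228 = (2 - 2)*228 = 0*228 = 0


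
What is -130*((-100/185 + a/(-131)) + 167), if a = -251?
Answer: -106095080/4847 ≈ -21889.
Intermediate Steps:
-130*((-100/185 + a/(-131)) + 167) = -130*((-100/185 - 251/(-131)) + 167) = -130*((-100*1/185 - 251*(-1/131)) + 167) = -130*((-20/37 + 251/131) + 167) = -130*(6667/4847 + 167) = -130*816116/4847 = -106095080/4847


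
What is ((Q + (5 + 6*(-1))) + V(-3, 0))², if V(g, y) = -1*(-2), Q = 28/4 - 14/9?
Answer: 3364/81 ≈ 41.531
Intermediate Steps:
Q = 49/9 (Q = 28*(¼) - 14*⅑ = 7 - 14/9 = 49/9 ≈ 5.4444)
V(g, y) = 2
((Q + (5 + 6*(-1))) + V(-3, 0))² = ((49/9 + (5 + 6*(-1))) + 2)² = ((49/9 + (5 - 6)) + 2)² = ((49/9 - 1) + 2)² = (40/9 + 2)² = (58/9)² = 3364/81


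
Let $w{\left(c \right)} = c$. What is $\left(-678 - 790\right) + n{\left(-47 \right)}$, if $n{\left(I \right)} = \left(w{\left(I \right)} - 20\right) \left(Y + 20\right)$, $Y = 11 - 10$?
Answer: $-2875$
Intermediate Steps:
$Y = 1$
$n{\left(I \right)} = -420 + 21 I$ ($n{\left(I \right)} = \left(I - 20\right) \left(1 + 20\right) = \left(-20 + I\right) 21 = -420 + 21 I$)
$\left(-678 - 790\right) + n{\left(-47 \right)} = \left(-678 - 790\right) + \left(-420 + 21 \left(-47\right)\right) = -1468 - 1407 = -2875$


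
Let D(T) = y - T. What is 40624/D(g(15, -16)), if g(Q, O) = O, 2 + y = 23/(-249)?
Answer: 10115376/3463 ≈ 2921.0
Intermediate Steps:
y = -521/249 (y = -2 + 23/(-249) = -2 + 23*(-1/249) = -2 - 23/249 = -521/249 ≈ -2.0924)
D(T) = -521/249 - T
40624/D(g(15, -16)) = 40624/(-521/249 - 1*(-16)) = 40624/(-521/249 + 16) = 40624/(3463/249) = 40624*(249/3463) = 10115376/3463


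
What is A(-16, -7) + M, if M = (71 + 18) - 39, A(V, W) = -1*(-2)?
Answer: 52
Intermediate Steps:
A(V, W) = 2
M = 50 (M = 89 - 39 = 50)
A(-16, -7) + M = 2 + 50 = 52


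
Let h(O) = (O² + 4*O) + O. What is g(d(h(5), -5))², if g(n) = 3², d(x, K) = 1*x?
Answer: 81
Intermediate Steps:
h(O) = O² + 5*O
d(x, K) = x
g(n) = 9
g(d(h(5), -5))² = 9² = 81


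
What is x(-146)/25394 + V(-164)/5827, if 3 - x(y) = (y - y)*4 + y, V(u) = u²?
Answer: 683865247/147970838 ≈ 4.6216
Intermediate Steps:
x(y) = 3 - y (x(y) = 3 - ((y - y)*4 + y) = 3 - (0*4 + y) = 3 - (0 + y) = 3 - y)
x(-146)/25394 + V(-164)/5827 = (3 - 1*(-146))/25394 + (-164)²/5827 = (3 + 146)*(1/25394) + 26896*(1/5827) = 149*(1/25394) + 26896/5827 = 149/25394 + 26896/5827 = 683865247/147970838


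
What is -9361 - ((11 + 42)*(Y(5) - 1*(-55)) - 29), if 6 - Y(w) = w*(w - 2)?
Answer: -11770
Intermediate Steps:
Y(w) = 6 - w*(-2 + w) (Y(w) = 6 - w*(w - 2) = 6 - w*(-2 + w))
-9361 - ((11 + 42)*(Y(5) - 1*(-55)) - 29) = -9361 - ((11 + 42)*((6 - 1*5**2 + 2*5) - 1*(-55)) - 29) = -9361 - (53*((6 - 1*25 + 10) + 55) - 29) = -9361 - (53*((6 - 25 + 10) + 55) - 29) = -9361 - (53*(-9 + 55) - 29) = -9361 - (53*46 - 29) = -9361 - (2438 - 29) = -9361 - 1*2409 = -9361 - 2409 = -11770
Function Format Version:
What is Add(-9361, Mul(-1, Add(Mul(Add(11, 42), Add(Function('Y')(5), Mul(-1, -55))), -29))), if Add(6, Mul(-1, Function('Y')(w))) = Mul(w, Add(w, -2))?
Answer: -11770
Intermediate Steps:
Function('Y')(w) = Add(6, Mul(-1, w, Add(-2, w))) (Function('Y')(w) = Add(6, Mul(-1, Mul(w, Add(w, -2)))) = Add(6, Mul(-1, Mul(w, Add(-2, w)))) = Add(6, Mul(-1, w, Add(-2, w))))
Add(-9361, Mul(-1, Add(Mul(Add(11, 42), Add(Function('Y')(5), Mul(-1, -55))), -29))) = Add(-9361, Mul(-1, Add(Mul(Add(11, 42), Add(Add(6, Mul(-1, Pow(5, 2)), Mul(2, 5)), Mul(-1, -55))), -29))) = Add(-9361, Mul(-1, Add(Mul(53, Add(Add(6, Mul(-1, 25), 10), 55)), -29))) = Add(-9361, Mul(-1, Add(Mul(53, Add(Add(6, -25, 10), 55)), -29))) = Add(-9361, Mul(-1, Add(Mul(53, Add(-9, 55)), -29))) = Add(-9361, Mul(-1, Add(Mul(53, 46), -29))) = Add(-9361, Mul(-1, Add(2438, -29))) = Add(-9361, Mul(-1, 2409)) = Add(-9361, -2409) = -11770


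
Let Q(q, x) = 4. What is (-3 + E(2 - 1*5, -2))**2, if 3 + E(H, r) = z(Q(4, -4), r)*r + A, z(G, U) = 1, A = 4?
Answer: 16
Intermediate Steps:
E(H, r) = 1 + r (E(H, r) = -3 + (1*r + 4) = -3 + (r + 4) = -3 + (4 + r) = 1 + r)
(-3 + E(2 - 1*5, -2))**2 = (-3 + (1 - 2))**2 = (-3 - 1)**2 = (-4)**2 = 16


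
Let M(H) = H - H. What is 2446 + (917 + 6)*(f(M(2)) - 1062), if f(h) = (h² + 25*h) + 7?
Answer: -971319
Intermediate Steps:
M(H) = 0
f(h) = 7 + h² + 25*h
2446 + (917 + 6)*(f(M(2)) - 1062) = 2446 + (917 + 6)*((7 + 0² + 25*0) - 1062) = 2446 + 923*((7 + 0 + 0) - 1062) = 2446 + 923*(7 - 1062) = 2446 + 923*(-1055) = 2446 - 973765 = -971319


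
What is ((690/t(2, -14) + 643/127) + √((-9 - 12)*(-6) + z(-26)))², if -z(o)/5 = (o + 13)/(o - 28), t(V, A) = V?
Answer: 106840436587/870966 + 44458*√40434/1143 ≈ 1.3049e+5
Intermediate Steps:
z(o) = -5*(13 + o)/(-28 + o) (z(o) = -5*(o + 13)/(o - 28) = -5*(13 + o)/(-28 + o))
((690/t(2, -14) + 643/127) + √((-9 - 12)*(-6) + z(-26)))² = ((690/2 + 643/127) + √((-9 - 12)*(-6) + 5*(-13 - 1*(-26))/(-28 - 26)))² = ((690*(½) + 643*(1/127)) + √(-21*(-6) + 5*(-13 + 26)/(-54)))² = ((345 + 643/127) + √(126 + 5*(-1/54)*13))² = (44458/127 + √(126 - 65/54))² = (44458/127 + √(6739/54))² = (44458/127 + √40434/18)²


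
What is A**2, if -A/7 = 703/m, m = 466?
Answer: 24216241/217156 ≈ 111.52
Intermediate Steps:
A = -4921/466 ≈ -10.560
A**2 = (-4921/466)**2 = 24216241/217156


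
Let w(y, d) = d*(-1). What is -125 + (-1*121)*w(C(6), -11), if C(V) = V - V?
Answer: -1456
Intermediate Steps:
C(V) = 0
w(y, d) = -d
-125 + (-1*121)*w(C(6), -11) = -125 + (-1*121)*(-1*(-11)) = -125 - 121*11 = -125 - 1331 = -1456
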